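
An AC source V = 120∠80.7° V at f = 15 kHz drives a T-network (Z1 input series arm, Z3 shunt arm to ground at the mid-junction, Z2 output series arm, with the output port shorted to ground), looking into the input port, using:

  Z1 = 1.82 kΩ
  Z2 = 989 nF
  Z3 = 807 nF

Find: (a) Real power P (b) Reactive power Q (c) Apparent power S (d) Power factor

Step 1 — Angular frequency: ω = 2π·f = 2π·1.5e+04 = 9.425e+04 rad/s.
Step 2 — Component impedances:
  Z1: Z = R = 1820 Ω
  Z2: Z = 1/(jωC) = -j/(ω·C) = 0 - j10.73 Ω
  Z3: Z = 1/(jωC) = -j/(ω·C) = 0 - j13.15 Ω
Step 3 — With the output port shorted to ground, the output series arm Z2 runs from the junction to ground; the shunt arm Z3 also runs from the junction to ground. They appear in parallel: Z3 || Z2 = 0 - j5.908 Ω.
Step 4 — Series with input arm Z1: Z_in = Z1 + (Z3 || Z2) = 1820 - j5.908 Ω = 1820∠-0.2° Ω.
Step 5 — Source phasor: V = 120∠80.7° V = 19.39 + j118.4 V.
Step 6 — Current: I = V / Z = 0.01044 + j0.0651 A = 0.06593∠80.9° A.
Step 7 — Complex power: S = V·I* = 7.912 - j0.02568 VA.
Step 8 — Real power: P = Re(S) = 7.912 W.
Step 9 — Reactive power: Q = Im(S) = -0.02568 VAR.
Step 10 — Apparent power: |S| = 7.912 VA.
Step 11 — Power factor: PF = P/|S| = 1 (leading).

(a) P = 7.912 W  (b) Q = -0.02568 VAR  (c) S = 7.912 VA  (d) PF = 1 (leading)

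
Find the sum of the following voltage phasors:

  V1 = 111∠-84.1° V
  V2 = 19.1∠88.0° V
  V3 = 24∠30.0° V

Step 1 — Convert each phasor to rectangular form:
  V1 = 111·(cos(-84.1°) + j·sin(-84.1°)) = 11.41 - j110.4 V
  V2 = 19.1·(cos(88.0°) + j·sin(88.0°)) = 0.6666 + j19.09 V
  V3 = 24·(cos(30.0°) + j·sin(30.0°)) = 20.78 + j12 V
Step 2 — Sum components: V_total = 32.86 - j79.32 V.
Step 3 — Convert to polar: |V_total| = 85.86 V, ∠V_total = -67.5°.

V_total = 85.86∠-67.5° V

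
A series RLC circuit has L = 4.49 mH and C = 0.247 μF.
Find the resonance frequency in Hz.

Step 1 — Resonance condition Im(Z)=0 gives ω₀ = 1/√(LC).
Step 2 — ω₀ = 1/√(0.00449·2.47e-07) = 3.003e+04 rad/s.
Step 3 — f₀ = ω₀/(2π) = 4779 Hz.

f₀ = 4779 Hz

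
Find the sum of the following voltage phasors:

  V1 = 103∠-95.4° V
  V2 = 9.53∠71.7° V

Step 1 — Convert each phasor to rectangular form:
  V1 = 103·(cos(-95.4°) + j·sin(-95.4°)) = -9.693 - j102.5 V
  V2 = 9.53·(cos(71.7°) + j·sin(71.7°)) = 2.992 + j9.048 V
Step 2 — Sum components: V_total = -6.701 - j93.49 V.
Step 3 — Convert to polar: |V_total| = 93.73 V, ∠V_total = -94.1°.

V_total = 93.73∠-94.1° V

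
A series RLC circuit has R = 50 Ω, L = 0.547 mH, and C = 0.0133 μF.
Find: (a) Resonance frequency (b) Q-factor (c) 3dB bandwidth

Step 1 — Resonance: ω₀ = 1/√(LC) = 1/√(0.000547·1.33e-08) = 3.707e+05 rad/s.
Step 2 — f₀ = ω₀/(2π) = 5.901e+04 Hz.
Step 3 — Series Q: Q = ω₀L/R = 3.707e+05·0.000547/50 = 4.056.
Step 4 — Bandwidth: Δω = ω₀/Q = 9.141e+04 rad/s; BW = Δω/(2π) = 1.455e+04 Hz.

(a) f₀ = 5.901e+04 Hz  (b) Q = 4.056  (c) BW = 1.455e+04 Hz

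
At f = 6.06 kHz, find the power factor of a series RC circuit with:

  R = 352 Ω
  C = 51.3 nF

Step 1 — Angular frequency: ω = 2π·f = 2π·6060 = 3.808e+04 rad/s.
Step 2 — Component impedances:
  R: Z = R = 352 Ω
  C: Z = 1/(jωC) = -j/(ω·C) = 0 - j512 Ω
Step 3 — Series combination: Z_total = R + C = 352 - j512 Ω = 621.3∠-55.5° Ω.
Step 4 — Power factor: PF = cos(φ) = Re(Z)/|Z| = 352/621.3 = 0.5666.
Step 5 — Type: Im(Z) = -512 ⇒ leading (phase φ = -55.5°).

PF = 0.5666 (leading, φ = -55.5°)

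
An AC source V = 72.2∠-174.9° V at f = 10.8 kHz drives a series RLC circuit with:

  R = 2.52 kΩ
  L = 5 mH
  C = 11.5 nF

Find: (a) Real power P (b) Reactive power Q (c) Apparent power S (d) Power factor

Step 1 — Angular frequency: ω = 2π·f = 2π·1.08e+04 = 6.786e+04 rad/s.
Step 2 — Component impedances:
  R: Z = R = 2520 Ω
  L: Z = jωL = j·6.786e+04·0.005 = 0 + j339.3 Ω
  C: Z = 1/(jωC) = -j/(ω·C) = 0 - j1281 Ω
Step 3 — Series combination: Z_total = R + L + C = 2520 - j942.1 Ω = 2690∠-20.5° Ω.
Step 4 — Source phasor: V = 72.2∠-174.9° V = -71.91 - j6.418 V.
Step 5 — Current: I = V / Z = -0.0242 - j0.0116 A = 0.02684∠-154.4° A.
Step 6 — Complex power: S = V·I* = 1.815 - j0.6785 VA.
Step 7 — Real power: P = Re(S) = 1.815 W.
Step 8 — Reactive power: Q = Im(S) = -0.6785 VAR.
Step 9 — Apparent power: |S| = 1.938 VA.
Step 10 — Power factor: PF = P/|S| = 0.9367 (leading).

(a) P = 1.815 W  (b) Q = -0.6785 VAR  (c) S = 1.938 VA  (d) PF = 0.9367 (leading)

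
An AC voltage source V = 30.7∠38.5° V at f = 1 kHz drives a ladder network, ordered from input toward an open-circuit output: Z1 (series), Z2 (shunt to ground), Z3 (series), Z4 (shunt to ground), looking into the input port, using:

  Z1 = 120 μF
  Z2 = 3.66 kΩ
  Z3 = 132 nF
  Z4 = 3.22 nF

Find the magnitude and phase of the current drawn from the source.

Step 1 — Angular frequency: ω = 2π·f = 2π·1000 = 6283 rad/s.
Step 2 — Component impedances:
  Z1: Z = 1/(jωC) = -j/(ω·C) = 0 - j1.326 Ω
  Z2: Z = R = 3660 Ω
  Z3: Z = 1/(jωC) = -j/(ω·C) = 0 - j1206 Ω
  Z4: Z = 1/(jωC) = -j/(ω·C) = 0 - j4.943e+04 Ω
Step 3 — Ladder network (open output): work backward from the far end, alternating series and parallel combinations. Z_in = 3641 - j264.5 Ω = 3651∠-4.2° Ω.
Step 4 — Source phasor: V = 30.7∠38.5° V = 24.03 + j19.11 V.
Step 5 — Ohm's law: I = V / Z_total = (24.03 + j19.11) / (3641 - j264.5) = 0.006185 + j0.005698 A.
Step 6 — Convert to polar: |I| = 0.00841 A, ∠I = 42.7°.

I = 0.00841∠42.7° A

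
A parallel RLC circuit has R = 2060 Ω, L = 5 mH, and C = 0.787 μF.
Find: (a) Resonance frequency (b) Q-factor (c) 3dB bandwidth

Step 1 — Resonance: ω₀ = 1/√(LC) = 1/√(0.005·7.87e-07) = 1.594e+04 rad/s.
Step 2 — f₀ = ω₀/(2π) = 2537 Hz.
Step 3 — Parallel Q: Q = R/(ω₀L) = 2060/(1.594e+04·0.005) = 25.84.
Step 4 — Bandwidth: Δω = ω₀/Q = 616.8 rad/s; BW = Δω/(2π) = 98.17 Hz.

(a) f₀ = 2537 Hz  (b) Q = 25.84  (c) BW = 98.17 Hz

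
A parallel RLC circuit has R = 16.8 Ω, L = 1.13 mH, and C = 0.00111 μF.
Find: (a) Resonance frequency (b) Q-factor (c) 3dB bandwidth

Step 1 — Resonance: ω₀ = 1/√(LC) = 1/√(0.00113·1.11e-09) = 8.929e+05 rad/s.
Step 2 — f₀ = ω₀/(2π) = 1.421e+05 Hz.
Step 3 — Parallel Q: Q = R/(ω₀L) = 16.8/(8.929e+05·0.00113) = 0.01665.
Step 4 — Bandwidth: Δω = ω₀/Q = 5.363e+07 rad/s; BW = Δω/(2π) = 8.535e+06 Hz.

(a) f₀ = 1.421e+05 Hz  (b) Q = 0.01665  (c) BW = 8.535e+06 Hz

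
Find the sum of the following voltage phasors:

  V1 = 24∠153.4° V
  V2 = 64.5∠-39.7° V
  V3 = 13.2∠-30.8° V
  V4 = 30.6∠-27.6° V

Step 1 — Convert each phasor to rectangular form:
  V1 = 24·(cos(153.4°) + j·sin(153.4°)) = -21.46 + j10.75 V
  V2 = 64.5·(cos(-39.7°) + j·sin(-39.7°)) = 49.63 - j41.2 V
  V3 = 13.2·(cos(-30.8°) + j·sin(-30.8°)) = 11.34 - j6.759 V
  V4 = 30.6·(cos(-27.6°) + j·sin(-27.6°)) = 27.12 - j14.18 V
Step 2 — Sum components: V_total = 66.62 - j51.39 V.
Step 3 — Convert to polar: |V_total| = 84.14 V, ∠V_total = -37.6°.

V_total = 84.14∠-37.6° V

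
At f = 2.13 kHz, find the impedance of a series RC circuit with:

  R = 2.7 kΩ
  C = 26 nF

Step 1 — Angular frequency: ω = 2π·f = 2π·2130 = 1.338e+04 rad/s.
Step 2 — Component impedances:
  R: Z = R = 2700 Ω
  C: Z = 1/(jωC) = -j/(ω·C) = 0 - j2874 Ω
Step 3 — Series combination: Z_total = R + C = 2700 - j2874 Ω = 3943∠-46.8° Ω.

Z = 2700 - j2874 Ω = 3943∠-46.8° Ω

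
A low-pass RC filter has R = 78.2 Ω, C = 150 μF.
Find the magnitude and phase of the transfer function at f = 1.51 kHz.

Step 1 — Angular frequency: ω = 2π·1510 = 9488 rad/s.
Step 2 — Transfer function: H(jω) = 1/(1 + jωRC).
Step 3 — Denominator: 1 + jωRC = 1 + j·9488·78.2·0.00015 = 1 + j111.3.
Step 4 — H = 8.073e-05 - j0.008985.
Step 5 — Magnitude: |H| = 0.008985 (-40.9 dB); phase: φ = -89.5°.

|H| = 0.008985 (-40.9 dB), φ = -89.5°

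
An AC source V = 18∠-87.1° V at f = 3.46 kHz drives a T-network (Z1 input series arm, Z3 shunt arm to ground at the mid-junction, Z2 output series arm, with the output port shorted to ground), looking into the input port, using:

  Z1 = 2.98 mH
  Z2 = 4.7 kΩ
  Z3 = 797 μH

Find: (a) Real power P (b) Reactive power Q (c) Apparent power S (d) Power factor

Step 1 — Angular frequency: ω = 2π·f = 2π·3460 = 2.174e+04 rad/s.
Step 2 — Component impedances:
  Z1: Z = jωL = j·2.174e+04·0.00298 = 0 + j64.78 Ω
  Z2: Z = R = 4700 Ω
  Z3: Z = jωL = j·2.174e+04·0.000797 = 0 + j17.33 Ω
Step 3 — With the output port shorted to ground, the output series arm Z2 runs from the junction to ground; the shunt arm Z3 also runs from the junction to ground. They appear in parallel: Z3 || Z2 = 0.06387 + j17.33 Ω.
Step 4 — Series with input arm Z1: Z_in = Z1 + (Z3 || Z2) = 0.06387 + j82.11 Ω = 82.11∠90.0° Ω.
Step 5 — Source phasor: V = 18∠-87.1° V = 0.9107 - j17.98 V.
Step 6 — Current: I = V / Z = -0.2189 - j0.01126 A = 0.2192∠-177.1° A.
Step 7 — Complex power: S = V·I* = 0.003069 + j3.946 VA.
Step 8 — Real power: P = Re(S) = 0.003069 W.
Step 9 — Reactive power: Q = Im(S) = 3.946 VAR.
Step 10 — Apparent power: |S| = 3.946 VA.
Step 11 — Power factor: PF = P/|S| = 0.0007779 (lagging).

(a) P = 0.003069 W  (b) Q = 3.946 VAR  (c) S = 3.946 VA  (d) PF = 0.0007779 (lagging)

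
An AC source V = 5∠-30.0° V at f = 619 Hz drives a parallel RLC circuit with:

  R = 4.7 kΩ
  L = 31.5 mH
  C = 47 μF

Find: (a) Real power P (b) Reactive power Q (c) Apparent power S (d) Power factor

Step 1 — Angular frequency: ω = 2π·f = 2π·619 = 3889 rad/s.
Step 2 — Component impedances:
  R: Z = R = 4700 Ω
  L: Z = jωL = j·3889·0.0315 = 0 + j122.5 Ω
  C: Z = 1/(jωC) = -j/(ω·C) = 0 - j5.471 Ω
Step 3 — Parallel combination: 1/Z_total = 1/R + 1/L + 1/C; Z_total = 0.006977 - j5.726 Ω = 5.726∠-89.9° Ω.
Step 4 — Source phasor: V = 5∠-30.0° V = 4.33 - j2.5 V.
Step 5 — Current: I = V / Z = 0.4375 + j0.7557 A = 0.8732∠59.9° A.
Step 6 — Complex power: S = V·I* = 0.005319 - j4.366 VA.
Step 7 — Real power: P = Re(S) = 0.005319 W.
Step 8 — Reactive power: Q = Im(S) = -4.366 VAR.
Step 9 — Apparent power: |S| = 4.366 VA.
Step 10 — Power factor: PF = P/|S| = 0.001218 (leading).

(a) P = 0.005319 W  (b) Q = -4.366 VAR  (c) S = 4.366 VA  (d) PF = 0.001218 (leading)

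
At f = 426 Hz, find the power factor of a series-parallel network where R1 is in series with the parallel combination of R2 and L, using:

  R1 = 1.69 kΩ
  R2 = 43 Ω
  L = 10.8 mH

Step 1 — Angular frequency: ω = 2π·f = 2π·426 = 2677 rad/s.
Step 2 — Component impedances:
  R1: Z = R = 1690 Ω
  R2: Z = R = 43 Ω
  L: Z = jωL = j·2677·0.0108 = 0 + j28.91 Ω
Step 3 — Parallel branch: R2 || L = 1/(1/R2 + 1/L) = 13.38 + j19.91 Ω.
Step 4 — Series with R1: Z_total = R1 + (R2 || L) = 1703 + j19.91 Ω = 1704∠0.7° Ω.
Step 5 — Power factor: PF = cos(φ) = Re(Z)/|Z| = 1703.4/1703.5 = 0.9999.
Step 6 — Type: Im(Z) = 19.91 ⇒ lagging (phase φ = 0.7°).

PF = 0.9999 (lagging, φ = 0.7°)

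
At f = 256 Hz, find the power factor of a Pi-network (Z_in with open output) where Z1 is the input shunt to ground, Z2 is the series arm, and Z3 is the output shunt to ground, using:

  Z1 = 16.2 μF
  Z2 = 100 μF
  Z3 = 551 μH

Step 1 — Angular frequency: ω = 2π·f = 2π·256 = 1608 rad/s.
Step 2 — Component impedances:
  Z1: Z = 1/(jωC) = -j/(ω·C) = 0 - j38.38 Ω
  Z2: Z = 1/(jωC) = -j/(ω·C) = 0 - j6.217 Ω
  Z3: Z = jωL = j·1608·0.000551 = 0 + j0.8863 Ω
Step 3 — With open output, the series arm Z2 and the output shunt Z3 appear in series to ground: Z2 + Z3 = 0 - j5.331 Ω.
Step 4 — Parallel with input shunt Z1: Z_in = Z1 || (Z2 + Z3) = 0 - j4.681 Ω = 4.681∠-90.0° Ω.
Step 5 — Power factor: PF = cos(φ) = Re(Z)/|Z| = 0/4.681 = 0.
Step 6 — Type: Im(Z) = -4.681 ⇒ leading (phase φ = -90.0°).

PF = 0 (leading, φ = -90.0°)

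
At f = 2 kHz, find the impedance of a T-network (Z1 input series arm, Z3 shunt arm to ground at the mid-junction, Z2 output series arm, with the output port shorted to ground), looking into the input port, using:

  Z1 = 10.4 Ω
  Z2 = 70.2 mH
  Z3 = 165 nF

Step 1 — Angular frequency: ω = 2π·f = 2π·2000 = 1.257e+04 rad/s.
Step 2 — Component impedances:
  Z1: Z = R = 10.4 Ω
  Z2: Z = jωL = j·1.257e+04·0.0702 = 0 + j882.2 Ω
  Z3: Z = 1/(jωC) = -j/(ω·C) = 0 - j482.3 Ω
Step 3 — With the output port shorted to ground, the output series arm Z2 runs from the junction to ground; the shunt arm Z3 also runs from the junction to ground. They appear in parallel: Z3 || Z2 = 0 - j1064 Ω.
Step 4 — Series with input arm Z1: Z_in = Z1 + (Z3 || Z2) = 10.4 - j1064 Ω = 1064∠-89.4° Ω.

Z = 10.4 - j1064 Ω = 1064∠-89.4° Ω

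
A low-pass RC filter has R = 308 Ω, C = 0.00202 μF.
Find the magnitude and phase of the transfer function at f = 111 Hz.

Step 1 — Angular frequency: ω = 2π·111 = 697.4 rad/s.
Step 2 — Transfer function: H(jω) = 1/(1 + jωRC).
Step 3 — Denominator: 1 + jωRC = 1 + j·697.4·308·2.02e-09 = 1 + j0.0004339.
Step 4 — H = 1 - j0.0004339.
Step 5 — Magnitude: |H| = 1 (-0.0 dB); phase: φ = -0.0°.

|H| = 1 (-0.0 dB), φ = -0.0°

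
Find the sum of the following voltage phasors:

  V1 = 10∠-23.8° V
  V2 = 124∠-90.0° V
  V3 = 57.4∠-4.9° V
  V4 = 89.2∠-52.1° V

Step 1 — Convert each phasor to rectangular form:
  V1 = 10·(cos(-23.8°) + j·sin(-23.8°)) = 9.15 - j4.035 V
  V2 = 124·(cos(-90.0°) + j·sin(-90.0°)) = 0 - j124 V
  V3 = 57.4·(cos(-4.9°) + j·sin(-4.9°)) = 57.19 - j4.903 V
  V4 = 89.2·(cos(-52.1°) + j·sin(-52.1°)) = 54.79 - j70.39 V
Step 2 — Sum components: V_total = 121.1 - j203.3 V.
Step 3 — Convert to polar: |V_total| = 236.7 V, ∠V_total = -59.2°.

V_total = 236.7∠-59.2° V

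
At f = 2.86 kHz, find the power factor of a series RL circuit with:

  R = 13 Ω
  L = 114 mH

Step 1 — Angular frequency: ω = 2π·f = 2π·2860 = 1.797e+04 rad/s.
Step 2 — Component impedances:
  R: Z = R = 13 Ω
  L: Z = jωL = j·1.797e+04·0.114 = 0 + j2049 Ω
Step 3 — Series combination: Z_total = R + L = 13 + j2049 Ω = 2049∠89.6° Ω.
Step 4 — Power factor: PF = cos(φ) = Re(Z)/|Z| = 13/2048.6 = 0.006346.
Step 5 — Type: Im(Z) = 2049 ⇒ lagging (phase φ = 89.6°).

PF = 0.006346 (lagging, φ = 89.6°)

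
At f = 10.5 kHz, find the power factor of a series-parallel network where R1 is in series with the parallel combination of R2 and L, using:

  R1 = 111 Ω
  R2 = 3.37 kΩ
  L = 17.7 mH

Step 1 — Angular frequency: ω = 2π·f = 2π·1.05e+04 = 6.597e+04 rad/s.
Step 2 — Component impedances:
  R1: Z = R = 111 Ω
  R2: Z = R = 3370 Ω
  L: Z = jωL = j·6.597e+04·0.0177 = 0 + j1168 Ω
Step 3 — Parallel branch: R2 || L = 1/(1/R2 + 1/L) = 361.3 + j1043 Ω.
Step 4 — Series with R1: Z_total = R1 + (R2 || L) = 472.3 + j1043 Ω = 1145∠65.6° Ω.
Step 5 — Power factor: PF = cos(φ) = Re(Z)/|Z| = 472.25/1144.5 = 0.4126.
Step 6 — Type: Im(Z) = 1043 ⇒ lagging (phase φ = 65.6°).

PF = 0.4126 (lagging, φ = 65.6°)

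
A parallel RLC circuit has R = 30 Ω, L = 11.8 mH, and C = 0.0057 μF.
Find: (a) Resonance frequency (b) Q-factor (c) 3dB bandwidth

Step 1 — Resonance: ω₀ = 1/√(LC) = 1/√(0.0118·5.7e-09) = 1.219e+05 rad/s.
Step 2 — f₀ = ω₀/(2π) = 1.941e+04 Hz.
Step 3 — Parallel Q: Q = R/(ω₀L) = 30/(1.219e+05·0.0118) = 0.02085.
Step 4 — Bandwidth: Δω = ω₀/Q = 5.848e+06 rad/s; BW = Δω/(2π) = 9.307e+05 Hz.

(a) f₀ = 1.941e+04 Hz  (b) Q = 0.02085  (c) BW = 9.307e+05 Hz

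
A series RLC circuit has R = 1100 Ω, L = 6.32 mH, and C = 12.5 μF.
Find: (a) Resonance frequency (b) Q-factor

Step 1 — Resonance condition Im(Z)=0 gives ω₀ = 1/√(LC).
Step 2 — ω₀ = 1/√(0.00632·1.25e-05) = 3558 rad/s.
Step 3 — f₀ = ω₀/(2π) = 566.2 Hz.
Step 4 — Series Q: Q = ω₀L/R = 3558·0.00632/1100 = 0.02044.

(a) f₀ = 566.2 Hz  (b) Q = 0.02044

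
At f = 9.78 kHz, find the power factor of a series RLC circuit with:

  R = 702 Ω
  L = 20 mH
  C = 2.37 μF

Step 1 — Angular frequency: ω = 2π·f = 2π·9780 = 6.145e+04 rad/s.
Step 2 — Component impedances:
  R: Z = R = 702 Ω
  L: Z = jωL = j·6.145e+04·0.02 = 0 + j1229 Ω
  C: Z = 1/(jωC) = -j/(ω·C) = 0 - j6.866 Ω
Step 3 — Series combination: Z_total = R + L + C = 702 + j1222 Ω = 1409∠60.1° Ω.
Step 4 — Power factor: PF = cos(φ) = Re(Z)/|Z| = 702/1409.4 = 0.4981.
Step 5 — Type: Im(Z) = 1222 ⇒ lagging (phase φ = 60.1°).

PF = 0.4981 (lagging, φ = 60.1°)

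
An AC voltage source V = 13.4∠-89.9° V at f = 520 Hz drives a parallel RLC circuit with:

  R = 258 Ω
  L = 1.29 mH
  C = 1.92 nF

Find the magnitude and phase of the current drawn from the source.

Step 1 — Angular frequency: ω = 2π·f = 2π·520 = 3267 rad/s.
Step 2 — Component impedances:
  R: Z = R = 258 Ω
  L: Z = jωL = j·3267·0.00129 = 0 + j4.215 Ω
  C: Z = 1/(jωC) = -j/(ω·C) = 0 - j1.594e+05 Ω
Step 3 — Parallel combination: 1/Z_total = 1/R + 1/L + 1/C; Z_total = 0.06884 + j4.214 Ω = 4.214∠89.1° Ω.
Step 4 — Source phasor: V = 13.4∠-89.9° V = 0.02339 - j13.4 V.
Step 5 — Ohm's law: I = V / Z_total = (0.02339 - j13.4) / (0.06884 + j4.214) = -3.179 - j0.05749 A.
Step 6 — Convert to polar: |I| = 3.18 A, ∠I = -179.0°.

I = 3.18∠-179.0° A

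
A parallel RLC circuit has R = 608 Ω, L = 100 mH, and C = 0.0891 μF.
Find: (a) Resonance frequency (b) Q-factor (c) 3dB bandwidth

Step 1 — Resonance: ω₀ = 1/√(LC) = 1/√(0.1·8.91e-08) = 1.059e+04 rad/s.
Step 2 — f₀ = ω₀/(2π) = 1686 Hz.
Step 3 — Parallel Q: Q = R/(ω₀L) = 608/(1.059e+04·0.1) = 0.5739.
Step 4 — Bandwidth: Δω = ω₀/Q = 1.846e+04 rad/s; BW = Δω/(2π) = 2938 Hz.

(a) f₀ = 1686 Hz  (b) Q = 0.5739  (c) BW = 2938 Hz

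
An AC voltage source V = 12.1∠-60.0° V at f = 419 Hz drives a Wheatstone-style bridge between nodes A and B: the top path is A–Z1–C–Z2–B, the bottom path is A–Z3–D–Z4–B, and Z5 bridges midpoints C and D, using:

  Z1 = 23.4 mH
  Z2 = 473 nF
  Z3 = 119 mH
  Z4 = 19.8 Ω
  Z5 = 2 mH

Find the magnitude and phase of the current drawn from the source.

Step 1 — Angular frequency: ω = 2π·f = 2π·419 = 2633 rad/s.
Step 2 — Component impedances:
  Z1: Z = jωL = j·2633·0.0234 = 0 + j61.6 Ω
  Z2: Z = 1/(jωC) = -j/(ω·C) = 0 - j803.1 Ω
  Z3: Z = jωL = j·2633·0.119 = 0 + j313.3 Ω
  Z4: Z = R = 19.8 Ω
  Z5: Z = jωL = j·2633·0.002 = 0 + j5.265 Ω
Step 3 — Bridge requires nodal analysis (the Z5 bridge couples midpoints C and D, so the two paths cannot be reduced to a simple series/parallel combination). Setting node B to ground and injecting 1 A at node A, the 3-node admittance system at A, C, D solves to V_A = Z_AB = 20 + j54.63 Ω = 58.18∠69.9° Ω.
Step 4 — Source phasor: V = 12.1∠-60.0° V = 6.05 - j10.48 V.
Step 5 — Ohm's law: I = V / Z_total = (6.05 - j10.48) / (20 + j54.63) = -0.1334 - j0.1596 A.
Step 6 — Convert to polar: |I| = 0.208 A, ∠I = -129.9°.

I = 0.208∠-129.9° A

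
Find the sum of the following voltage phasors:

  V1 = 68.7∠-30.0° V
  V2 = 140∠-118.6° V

Step 1 — Convert each phasor to rectangular form:
  V1 = 68.7·(cos(-30.0°) + j·sin(-30.0°)) = 59.5 - j34.35 V
  V2 = 140·(cos(-118.6°) + j·sin(-118.6°)) = -67.02 - j122.9 V
Step 2 — Sum components: V_total = -7.521 - j157.3 V.
Step 3 — Convert to polar: |V_total| = 157.4 V, ∠V_total = -92.7°.

V_total = 157.4∠-92.7° V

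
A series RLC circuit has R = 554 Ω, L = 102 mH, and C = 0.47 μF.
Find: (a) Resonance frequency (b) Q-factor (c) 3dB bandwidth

Step 1 — Resonance: ω₀ = 1/√(LC) = 1/√(0.102·4.7e-07) = 4567 rad/s.
Step 2 — f₀ = ω₀/(2π) = 726.9 Hz.
Step 3 — Series Q: Q = ω₀L/R = 4567·0.102/554 = 0.8409.
Step 4 — Bandwidth: Δω = ω₀/Q = 5431 rad/s; BW = Δω/(2π) = 864.4 Hz.

(a) f₀ = 726.9 Hz  (b) Q = 0.8409  (c) BW = 864.4 Hz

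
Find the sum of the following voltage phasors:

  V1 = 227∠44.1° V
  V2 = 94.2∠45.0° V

Step 1 — Convert each phasor to rectangular form:
  V1 = 227·(cos(44.1°) + j·sin(44.1°)) = 163 + j158 V
  V2 = 94.2·(cos(45.0°) + j·sin(45.0°)) = 66.61 + j66.61 V
Step 2 — Sum components: V_total = 229.6 + j224.6 V.
Step 3 — Convert to polar: |V_total| = 321.2 V, ∠V_total = 44.4°.

V_total = 321.2∠44.4° V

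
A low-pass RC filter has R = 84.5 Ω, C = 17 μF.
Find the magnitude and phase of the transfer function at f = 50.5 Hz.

Step 1 — Angular frequency: ω = 2π·50.5 = 317.3 rad/s.
Step 2 — Transfer function: H(jω) = 1/(1 + jωRC).
Step 3 — Denominator: 1 + jωRC = 1 + j·317.3·84.5·1.7e-05 = 1 + j0.4558.
Step 4 — H = 0.828 - j0.3774.
Step 5 — Magnitude: |H| = 0.9099 (-0.8 dB); phase: φ = -24.5°.

|H| = 0.9099 (-0.8 dB), φ = -24.5°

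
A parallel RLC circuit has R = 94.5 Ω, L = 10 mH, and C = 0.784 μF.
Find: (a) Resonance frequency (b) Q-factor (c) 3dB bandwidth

Step 1 — Resonance: ω₀ = 1/√(LC) = 1/√(0.01·7.84e-07) = 1.129e+04 rad/s.
Step 2 — f₀ = ω₀/(2π) = 1797 Hz.
Step 3 — Parallel Q: Q = R/(ω₀L) = 94.5/(1.129e+04·0.01) = 0.8367.
Step 4 — Bandwidth: Δω = ω₀/Q = 1.35e+04 rad/s; BW = Δω/(2π) = 2148 Hz.

(a) f₀ = 1797 Hz  (b) Q = 0.8367  (c) BW = 2148 Hz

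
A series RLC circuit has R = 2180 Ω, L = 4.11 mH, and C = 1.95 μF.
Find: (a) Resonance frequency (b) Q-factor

Step 1 — Resonance condition Im(Z)=0 gives ω₀ = 1/√(LC).
Step 2 — ω₀ = 1/√(0.00411·1.95e-06) = 1.117e+04 rad/s.
Step 3 — f₀ = ω₀/(2π) = 1778 Hz.
Step 4 — Series Q: Q = ω₀L/R = 1.117e+04·0.00411/2180 = 0.02106.

(a) f₀ = 1778 Hz  (b) Q = 0.02106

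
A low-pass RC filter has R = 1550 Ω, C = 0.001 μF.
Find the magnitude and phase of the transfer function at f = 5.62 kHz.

Step 1 — Angular frequency: ω = 2π·5620 = 3.531e+04 rad/s.
Step 2 — Transfer function: H(jω) = 1/(1 + jωRC).
Step 3 — Denominator: 1 + jωRC = 1 + j·3.531e+04·1550·1e-09 = 1 + j0.05473.
Step 4 — H = 0.997 - j0.05457.
Step 5 — Magnitude: |H| = 0.9985 (-0.0 dB); phase: φ = -3.1°.

|H| = 0.9985 (-0.0 dB), φ = -3.1°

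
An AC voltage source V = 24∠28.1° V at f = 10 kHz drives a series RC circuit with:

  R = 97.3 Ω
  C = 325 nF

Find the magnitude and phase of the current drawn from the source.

Step 1 — Angular frequency: ω = 2π·f = 2π·1e+04 = 6.283e+04 rad/s.
Step 2 — Component impedances:
  R: Z = R = 97.3 Ω
  C: Z = 1/(jωC) = -j/(ω·C) = 0 - j48.97 Ω
Step 3 — Series combination: Z_total = R + C = 97.3 - j48.97 Ω = 108.9∠-26.7° Ω.
Step 4 — Source phasor: V = 24∠28.1° V = 21.17 + j11.3 V.
Step 5 — Ohm's law: I = V / Z_total = (21.17 + j11.3) / (97.3 - j48.97) = 0.127 + j0.1801 A.
Step 6 — Convert to polar: |I| = 0.2203 A, ∠I = 54.8°.

I = 0.2203∠54.8° A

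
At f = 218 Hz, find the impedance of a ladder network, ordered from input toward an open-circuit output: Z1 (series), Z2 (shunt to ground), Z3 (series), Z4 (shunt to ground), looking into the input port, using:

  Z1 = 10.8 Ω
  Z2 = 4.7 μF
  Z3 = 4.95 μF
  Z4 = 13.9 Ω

Step 1 — Angular frequency: ω = 2π·f = 2π·218 = 1370 rad/s.
Step 2 — Component impedances:
  Z1: Z = R = 10.8 Ω
  Z2: Z = 1/(jωC) = -j/(ω·C) = 0 - j155.3 Ω
  Z3: Z = 1/(jωC) = -j/(ω·C) = 0 - j147.5 Ω
  Z4: Z = R = 13.9 Ω
Step 3 — Ladder network (open output): work backward from the far end, alternating series and parallel combinations. Z_in = 14.45 - j75.82 Ω = 77.19∠-79.2° Ω.

Z = 14.45 - j75.82 Ω = 77.19∠-79.2° Ω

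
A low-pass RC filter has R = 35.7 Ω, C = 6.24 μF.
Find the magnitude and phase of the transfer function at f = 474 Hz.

Step 1 — Angular frequency: ω = 2π·474 = 2978 rad/s.
Step 2 — Transfer function: H(jω) = 1/(1 + jωRC).
Step 3 — Denominator: 1 + jωRC = 1 + j·2978·35.7·6.24e-06 = 1 + j0.6635.
Step 4 — H = 0.6944 - j0.4607.
Step 5 — Magnitude: |H| = 0.8333 (-1.6 dB); phase: φ = -33.6°.

|H| = 0.8333 (-1.6 dB), φ = -33.6°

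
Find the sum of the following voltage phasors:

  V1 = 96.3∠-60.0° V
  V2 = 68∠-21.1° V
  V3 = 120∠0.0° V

Step 1 — Convert each phasor to rectangular form:
  V1 = 96.3·(cos(-60.0°) + j·sin(-60.0°)) = 48.15 - j83.4 V
  V2 = 68·(cos(-21.1°) + j·sin(-21.1°)) = 63.44 - j24.48 V
  V3 = 120·(cos(0.0°) + j·sin(0.0°)) = 120 V
Step 2 — Sum components: V_total = 231.6 - j107.9 V.
Step 3 — Convert to polar: |V_total| = 255.5 V, ∠V_total = -25.0°.

V_total = 255.5∠-25.0° V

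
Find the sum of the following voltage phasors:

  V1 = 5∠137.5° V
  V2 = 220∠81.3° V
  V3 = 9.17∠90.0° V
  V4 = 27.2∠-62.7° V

Step 1 — Convert each phasor to rectangular form:
  V1 = 5·(cos(137.5°) + j·sin(137.5°)) = -3.686 + j3.378 V
  V2 = 220·(cos(81.3°) + j·sin(81.3°)) = 33.28 + j217.5 V
  V3 = 9.17·(cos(90.0°) + j·sin(90.0°)) = 0 + j9.17 V
  V4 = 27.2·(cos(-62.7°) + j·sin(-62.7°)) = 12.48 - j24.17 V
Step 2 — Sum components: V_total = 42.07 + j205.8 V.
Step 3 — Convert to polar: |V_total| = 210.1 V, ∠V_total = 78.5°.

V_total = 210.1∠78.5° V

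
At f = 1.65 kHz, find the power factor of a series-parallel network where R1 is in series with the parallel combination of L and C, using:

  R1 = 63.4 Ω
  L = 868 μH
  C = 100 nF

Step 1 — Angular frequency: ω = 2π·f = 2π·1650 = 1.037e+04 rad/s.
Step 2 — Component impedances:
  R1: Z = R = 63.4 Ω
  L: Z = jωL = j·1.037e+04·0.000868 = 0 + j8.999 Ω
  C: Z = 1/(jωC) = -j/(ω·C) = 0 - j964.6 Ω
Step 3 — Parallel branch: L || C = 1/(1/L + 1/C) = 0 + j9.084 Ω.
Step 4 — Series with R1: Z_total = R1 + (L || C) = 63.4 + j9.084 Ω = 64.05∠8.2° Ω.
Step 5 — Power factor: PF = cos(φ) = Re(Z)/|Z| = 63.4/64.05 = 0.9899.
Step 6 — Type: Im(Z) = 9.084 ⇒ lagging (phase φ = 8.2°).

PF = 0.9899 (lagging, φ = 8.2°)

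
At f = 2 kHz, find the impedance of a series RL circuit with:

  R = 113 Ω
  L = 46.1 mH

Step 1 — Angular frequency: ω = 2π·f = 2π·2000 = 1.257e+04 rad/s.
Step 2 — Component impedances:
  R: Z = R = 113 Ω
  L: Z = jωL = j·1.257e+04·0.0461 = 0 + j579.3 Ω
Step 3 — Series combination: Z_total = R + L = 113 + j579.3 Ω = 590.2∠79.0° Ω.

Z = 113 + j579.3 Ω = 590.2∠79.0° Ω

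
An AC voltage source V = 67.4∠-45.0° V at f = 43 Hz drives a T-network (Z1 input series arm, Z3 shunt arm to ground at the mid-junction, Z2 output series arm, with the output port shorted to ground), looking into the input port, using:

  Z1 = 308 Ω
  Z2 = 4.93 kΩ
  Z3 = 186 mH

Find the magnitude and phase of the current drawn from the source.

Step 1 — Angular frequency: ω = 2π·f = 2π·43 = 270.2 rad/s.
Step 2 — Component impedances:
  Z1: Z = R = 308 Ω
  Z2: Z = R = 4930 Ω
  Z3: Z = jωL = j·270.2·0.186 = 0 + j50.25 Ω
Step 3 — With the output port shorted to ground, the output series arm Z2 runs from the junction to ground; the shunt arm Z3 also runs from the junction to ground. They appear in parallel: Z3 || Z2 = 0.5122 + j50.25 Ω.
Step 4 — Series with input arm Z1: Z_in = Z1 + (Z3 || Z2) = 308.5 + j50.25 Ω = 312.6∠9.3° Ω.
Step 5 — Source phasor: V = 67.4∠-45.0° V = 47.66 - j47.66 V.
Step 6 — Ohm's law: I = V / Z_total = (47.66 - j47.66) / (308.5 + j50.25) = 0.126 - j0.175 A.
Step 7 — Convert to polar: |I| = 0.2156 A, ∠I = -54.3°.

I = 0.2156∠-54.3° A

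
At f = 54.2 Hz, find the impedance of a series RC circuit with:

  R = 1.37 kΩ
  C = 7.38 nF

Step 1 — Angular frequency: ω = 2π·f = 2π·54.2 = 340.5 rad/s.
Step 2 — Component impedances:
  R: Z = R = 1370 Ω
  C: Z = 1/(jωC) = -j/(ω·C) = 0 - j3.979e+05 Ω
Step 3 — Series combination: Z_total = R + C = 1370 - j3.979e+05 Ω = 3.979e+05∠-89.8° Ω.

Z = 1370 - j3.979e+05 Ω = 3.979e+05∠-89.8° Ω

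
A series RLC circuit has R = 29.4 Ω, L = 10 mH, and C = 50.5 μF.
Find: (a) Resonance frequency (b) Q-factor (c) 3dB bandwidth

Step 1 — Resonance: ω₀ = 1/√(LC) = 1/√(0.01·5.05e-05) = 1407 rad/s.
Step 2 — f₀ = ω₀/(2π) = 224 Hz.
Step 3 — Series Q: Q = ω₀L/R = 1407·0.01/29.4 = 0.4786.
Step 4 — Bandwidth: Δω = ω₀/Q = 2940 rad/s; BW = Δω/(2π) = 467.9 Hz.

(a) f₀ = 224 Hz  (b) Q = 0.4786  (c) BW = 467.9 Hz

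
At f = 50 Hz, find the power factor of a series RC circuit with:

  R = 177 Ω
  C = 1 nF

Step 1 — Angular frequency: ω = 2π·f = 2π·50 = 314.2 rad/s.
Step 2 — Component impedances:
  R: Z = R = 177 Ω
  C: Z = 1/(jωC) = -j/(ω·C) = 0 - j3.183e+06 Ω
Step 3 — Series combination: Z_total = R + C = 177 - j3.183e+06 Ω = 3.183e+06∠-90.0° Ω.
Step 4 — Power factor: PF = cos(φ) = Re(Z)/|Z| = 177/3.183e+06 = 5.561e-05.
Step 5 — Type: Im(Z) = -3.183e+06 ⇒ leading (phase φ = -90.0°).

PF = 5.561e-05 (leading, φ = -90.0°)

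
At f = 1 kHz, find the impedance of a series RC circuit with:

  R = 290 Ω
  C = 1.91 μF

Step 1 — Angular frequency: ω = 2π·f = 2π·1000 = 6283 rad/s.
Step 2 — Component impedances:
  R: Z = R = 290 Ω
  C: Z = 1/(jωC) = -j/(ω·C) = 0 - j83.33 Ω
Step 3 — Series combination: Z_total = R + C = 290 - j83.33 Ω = 301.7∠-16.0° Ω.

Z = 290 - j83.33 Ω = 301.7∠-16.0° Ω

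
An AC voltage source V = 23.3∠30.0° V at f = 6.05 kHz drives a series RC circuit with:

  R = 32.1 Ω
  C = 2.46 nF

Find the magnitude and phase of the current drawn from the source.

Step 1 — Angular frequency: ω = 2π·f = 2π·6050 = 3.801e+04 rad/s.
Step 2 — Component impedances:
  R: Z = R = 32.1 Ω
  C: Z = 1/(jωC) = -j/(ω·C) = 0 - j1.069e+04 Ω
Step 3 — Series combination: Z_total = R + C = 32.1 - j1.069e+04 Ω = 1.069e+04∠-89.8° Ω.
Step 4 — Source phasor: V = 23.3∠30.0° V = 20.18 + j11.65 V.
Step 5 — Ohm's law: I = V / Z_total = (20.18 + j11.65) / (32.1 - j1.069e+04) = -0.001084 + j0.00189 A.
Step 6 — Convert to polar: |I| = 0.002179 A, ∠I = 119.8°.

I = 0.002179∠119.8° A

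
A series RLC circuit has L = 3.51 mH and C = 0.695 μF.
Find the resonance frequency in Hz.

Step 1 — Resonance condition Im(Z)=0 gives ω₀ = 1/√(LC).
Step 2 — ω₀ = 1/√(0.00351·6.95e-07) = 2.025e+04 rad/s.
Step 3 — f₀ = ω₀/(2π) = 3222 Hz.

f₀ = 3222 Hz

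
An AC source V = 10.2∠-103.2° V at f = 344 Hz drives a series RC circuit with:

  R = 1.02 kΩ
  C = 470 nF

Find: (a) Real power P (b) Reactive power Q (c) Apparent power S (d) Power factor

Step 1 — Angular frequency: ω = 2π·f = 2π·344 = 2161 rad/s.
Step 2 — Component impedances:
  R: Z = R = 1020 Ω
  C: Z = 1/(jωC) = -j/(ω·C) = 0 - j984.4 Ω
Step 3 — Series combination: Z_total = R + C = 1020 - j984.4 Ω = 1418∠-44.0° Ω.
Step 4 — Source phasor: V = 10.2∠-103.2° V = -2.329 - j9.931 V.
Step 5 — Current: I = V / Z = 0.003683 - j0.006182 A = 0.007196∠-59.2° A.
Step 6 — Complex power: S = V·I* = 0.05281 - j0.05097 VA.
Step 7 — Real power: P = Re(S) = 0.05281 W.
Step 8 — Reactive power: Q = Im(S) = -0.05097 VAR.
Step 9 — Apparent power: |S| = 0.07339 VA.
Step 10 — Power factor: PF = P/|S| = 0.7196 (leading).

(a) P = 0.05281 W  (b) Q = -0.05097 VAR  (c) S = 0.07339 VA  (d) PF = 0.7196 (leading)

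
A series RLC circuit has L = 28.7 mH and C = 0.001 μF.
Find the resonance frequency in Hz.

Step 1 — Resonance condition Im(Z)=0 gives ω₀ = 1/√(LC).
Step 2 — ω₀ = 1/√(0.0287·1e-09) = 1.867e+05 rad/s.
Step 3 — f₀ = ω₀/(2π) = 2.971e+04 Hz.

f₀ = 2.971e+04 Hz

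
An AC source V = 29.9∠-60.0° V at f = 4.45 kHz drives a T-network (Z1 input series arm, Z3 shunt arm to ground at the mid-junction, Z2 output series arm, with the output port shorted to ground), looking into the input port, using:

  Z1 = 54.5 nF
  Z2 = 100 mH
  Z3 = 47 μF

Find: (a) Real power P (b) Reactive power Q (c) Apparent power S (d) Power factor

Step 1 — Angular frequency: ω = 2π·f = 2π·4450 = 2.796e+04 rad/s.
Step 2 — Component impedances:
  Z1: Z = 1/(jωC) = -j/(ω·C) = 0 - j656.2 Ω
  Z2: Z = jωL = j·2.796e+04·0.1 = 0 + j2796 Ω
  Z3: Z = 1/(jωC) = -j/(ω·C) = 0 - j0.761 Ω
Step 3 — With the output port shorted to ground, the output series arm Z2 runs from the junction to ground; the shunt arm Z3 also runs from the junction to ground. They appear in parallel: Z3 || Z2 = 0 - j0.7612 Ω.
Step 4 — Series with input arm Z1: Z_in = Z1 + (Z3 || Z2) = 0 - j657 Ω = 657∠-90.0° Ω.
Step 5 — Source phasor: V = 29.9∠-60.0° V = 14.95 - j25.89 V.
Step 6 — Current: I = V / Z = 0.03941 + j0.02275 A = 0.04551∠30.0° A.
Step 7 — Complex power: S = V·I* = 0 - j1.361 VA.
Step 8 — Real power: P = Re(S) = 0 W.
Step 9 — Reactive power: Q = Im(S) = -1.361 VAR.
Step 10 — Apparent power: |S| = 1.361 VA.
Step 11 — Power factor: PF = P/|S| = 0 (leading).

(a) P = 0 W  (b) Q = -1.361 VAR  (c) S = 1.361 VA  (d) PF = 0 (leading)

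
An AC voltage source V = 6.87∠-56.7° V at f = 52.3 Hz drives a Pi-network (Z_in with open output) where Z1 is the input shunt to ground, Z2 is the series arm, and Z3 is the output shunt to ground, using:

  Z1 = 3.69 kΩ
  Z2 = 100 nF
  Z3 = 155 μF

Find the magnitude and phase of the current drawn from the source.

Step 1 — Angular frequency: ω = 2π·f = 2π·52.3 = 328.6 rad/s.
Step 2 — Component impedances:
  Z1: Z = R = 3690 Ω
  Z2: Z = 1/(jωC) = -j/(ω·C) = 0 - j3.043e+04 Ω
  Z3: Z = 1/(jωC) = -j/(ω·C) = 0 - j19.63 Ω
Step 3 — With open output, the series arm Z2 and the output shunt Z3 appear in series to ground: Z2 + Z3 = 0 - j3.045e+04 Ω.
Step 4 — Parallel with input shunt Z1: Z_in = Z1 || (Z2 + Z3) = 3637 - j440.7 Ω = 3663∠-6.9° Ω.
Step 5 — Source phasor: V = 6.87∠-56.7° V = 3.772 - j5.742 V.
Step 6 — Ohm's law: I = V / Z_total = (3.772 - j5.742) / (3637 - j440.7) = 0.001211 - j0.001432 A.
Step 7 — Convert to polar: |I| = 0.001875 A, ∠I = -49.8°.

I = 0.001875∠-49.8° A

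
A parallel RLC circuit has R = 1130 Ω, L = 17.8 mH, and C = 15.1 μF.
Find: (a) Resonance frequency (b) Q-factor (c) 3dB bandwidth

Step 1 — Resonance: ω₀ = 1/√(LC) = 1/√(0.0178·1.51e-05) = 1929 rad/s.
Step 2 — f₀ = ω₀/(2π) = 307 Hz.
Step 3 — Parallel Q: Q = R/(ω₀L) = 1130/(1929·0.0178) = 32.91.
Step 4 — Bandwidth: Δω = ω₀/Q = 58.61 rad/s; BW = Δω/(2π) = 9.327 Hz.

(a) f₀ = 307 Hz  (b) Q = 32.91  (c) BW = 9.327 Hz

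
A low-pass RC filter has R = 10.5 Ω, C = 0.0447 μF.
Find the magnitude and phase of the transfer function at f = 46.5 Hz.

Step 1 — Angular frequency: ω = 2π·46.5 = 292.2 rad/s.
Step 2 — Transfer function: H(jω) = 1/(1 + jωRC).
Step 3 — Denominator: 1 + jωRC = 1 + j·292.2·10.5·4.47e-08 = 1 + j0.0001371.
Step 4 — H = 1 - j0.0001371.
Step 5 — Magnitude: |H| = 1 (-0.0 dB); phase: φ = -0.0°.

|H| = 1 (-0.0 dB), φ = -0.0°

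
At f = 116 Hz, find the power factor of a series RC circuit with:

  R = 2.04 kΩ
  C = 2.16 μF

Step 1 — Angular frequency: ω = 2π·f = 2π·116 = 728.8 rad/s.
Step 2 — Component impedances:
  R: Z = R = 2040 Ω
  C: Z = 1/(jωC) = -j/(ω·C) = 0 - j635.2 Ω
Step 3 — Series combination: Z_total = R + C = 2040 - j635.2 Ω = 2137∠-17.3° Ω.
Step 4 — Power factor: PF = cos(φ) = Re(Z)/|Z| = 2040/2136.6 = 0.9548.
Step 5 — Type: Im(Z) = -635.2 ⇒ leading (phase φ = -17.3°).

PF = 0.9548 (leading, φ = -17.3°)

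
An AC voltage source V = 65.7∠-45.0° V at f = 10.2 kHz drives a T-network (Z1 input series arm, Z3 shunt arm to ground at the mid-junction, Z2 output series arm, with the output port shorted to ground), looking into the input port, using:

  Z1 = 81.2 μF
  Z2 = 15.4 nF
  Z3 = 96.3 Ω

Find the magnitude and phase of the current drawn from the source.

Step 1 — Angular frequency: ω = 2π·f = 2π·1.02e+04 = 6.409e+04 rad/s.
Step 2 — Component impedances:
  Z1: Z = 1/(jωC) = -j/(ω·C) = 0 - j0.1922 Ω
  Z2: Z = 1/(jωC) = -j/(ω·C) = 0 - j1013 Ω
  Z3: Z = R = 96.3 Ω
Step 3 — With the output port shorted to ground, the output series arm Z2 runs from the junction to ground; the shunt arm Z3 also runs from the junction to ground. They appear in parallel: Z3 || Z2 = 95.44 - j9.071 Ω.
Step 4 — Series with input arm Z1: Z_in = Z1 + (Z3 || Z2) = 95.44 - j9.263 Ω = 95.89∠-5.5° Ω.
Step 5 — Source phasor: V = 65.7∠-45.0° V = 46.46 - j46.46 V.
Step 6 — Ohm's law: I = V / Z_total = (46.46 - j46.46) / (95.44 - j9.263) = 0.529 - j0.4354 A.
Step 7 — Convert to polar: |I| = 0.6852 A, ∠I = -39.5°.

I = 0.6852∠-39.5° A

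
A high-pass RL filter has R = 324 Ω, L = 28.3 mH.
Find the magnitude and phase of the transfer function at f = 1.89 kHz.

Step 1 — Angular frequency: ω = 2π·1890 = 1.188e+04 rad/s.
Step 2 — Transfer function: H(jω) = jωL/(R + jωL).
Step 3 — Numerator jωL = j·336.1; denominator R + jωL = 324 + j336.1.
Step 4 — H = 0.5183 + j0.4997.
Step 5 — Magnitude: |H| = 0.7199 (-2.9 dB); phase: φ = 44.0°.

|H| = 0.7199 (-2.9 dB), φ = 44.0°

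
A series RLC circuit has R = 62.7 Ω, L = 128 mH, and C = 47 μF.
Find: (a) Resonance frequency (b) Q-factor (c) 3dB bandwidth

Step 1 — Resonance: ω₀ = 1/√(LC) = 1/√(0.128·4.7e-05) = 407.7 rad/s.
Step 2 — f₀ = ω₀/(2π) = 64.89 Hz.
Step 3 — Series Q: Q = ω₀L/R = 407.7·0.128/62.7 = 0.8323.
Step 4 — Bandwidth: Δω = ω₀/Q = 489.8 rad/s; BW = Δω/(2π) = 77.96 Hz.

(a) f₀ = 64.89 Hz  (b) Q = 0.8323  (c) BW = 77.96 Hz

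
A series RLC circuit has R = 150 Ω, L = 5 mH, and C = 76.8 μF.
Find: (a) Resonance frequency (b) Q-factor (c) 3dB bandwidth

Step 1 — Resonance condition Im(Z)=0 gives ω₀ = 1/√(LC).
Step 2 — ω₀ = 1/√(0.005·7.68e-05) = 1614 rad/s.
Step 3 — f₀ = ω₀/(2π) = 256.8 Hz.
Step 4 — Series Q: Q = ω₀L/R = 1614·0.005/150 = 0.05379.
Step 5 — 3dB bandwidth: Δω = ω₀/Q = 3e+04 rad/s; BW = Δω/(2π) = 4775 Hz.

(a) f₀ = 256.8 Hz  (b) Q = 0.05379  (c) BW = 4775 Hz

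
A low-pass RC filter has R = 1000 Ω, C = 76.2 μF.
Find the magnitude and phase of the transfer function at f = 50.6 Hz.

Step 1 — Angular frequency: ω = 2π·50.6 = 317.9 rad/s.
Step 2 — Transfer function: H(jω) = 1/(1 + jωRC).
Step 3 — Denominator: 1 + jωRC = 1 + j·317.9·1000·7.62e-05 = 1 + j24.23.
Step 4 — H = 0.001701 - j0.04121.
Step 5 — Magnitude: |H| = 0.04124 (-27.7 dB); phase: φ = -87.6°.

|H| = 0.04124 (-27.7 dB), φ = -87.6°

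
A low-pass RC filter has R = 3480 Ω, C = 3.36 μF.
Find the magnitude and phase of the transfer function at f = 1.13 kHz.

Step 1 — Angular frequency: ω = 2π·1130 = 7100 rad/s.
Step 2 — Transfer function: H(jω) = 1/(1 + jωRC).
Step 3 — Denominator: 1 + jωRC = 1 + j·7100·3480·3.36e-06 = 1 + j83.02.
Step 4 — H = 0.0001451 - j0.01204.
Step 5 — Magnitude: |H| = 0.01204 (-38.4 dB); phase: φ = -89.3°.

|H| = 0.01204 (-38.4 dB), φ = -89.3°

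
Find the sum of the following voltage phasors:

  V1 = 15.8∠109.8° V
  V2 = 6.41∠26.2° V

Step 1 — Convert each phasor to rectangular form:
  V1 = 15.8·(cos(109.8°) + j·sin(109.8°)) = -5.352 + j14.87 V
  V2 = 6.41·(cos(26.2°) + j·sin(26.2°)) = 5.751 + j2.83 V
Step 2 — Sum components: V_total = 0.3994 + j17.7 V.
Step 3 — Convert to polar: |V_total| = 17.7 V, ∠V_total = 88.7°.

V_total = 17.7∠88.7° V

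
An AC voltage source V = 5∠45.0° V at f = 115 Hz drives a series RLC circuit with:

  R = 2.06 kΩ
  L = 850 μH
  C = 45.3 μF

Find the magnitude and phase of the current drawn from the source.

Step 1 — Angular frequency: ω = 2π·f = 2π·115 = 722.6 rad/s.
Step 2 — Component impedances:
  R: Z = R = 2060 Ω
  L: Z = jωL = j·722.6·0.00085 = 0 + j0.6142 Ω
  C: Z = 1/(jωC) = -j/(ω·C) = 0 - j30.55 Ω
Step 3 — Series combination: Z_total = R + L + C = 2060 - j29.94 Ω = 2060∠-0.8° Ω.
Step 4 — Source phasor: V = 5∠45.0° V = 3.536 + j3.536 V.
Step 5 — Ohm's law: I = V / Z_total = (3.536 + j3.536) / (2060 - j29.94) = 0.001691 + j0.001741 A.
Step 6 — Convert to polar: |I| = 0.002427 A, ∠I = 45.8°.

I = 0.002427∠45.8° A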